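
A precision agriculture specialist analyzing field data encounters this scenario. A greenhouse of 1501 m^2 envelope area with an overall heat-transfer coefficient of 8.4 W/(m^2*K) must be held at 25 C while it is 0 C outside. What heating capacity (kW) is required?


dT = 25 - (0) = 25 K
Q = U * A * dT
  = 8.4 * 1501 * 25
  = 315210 W = 315.21 kW


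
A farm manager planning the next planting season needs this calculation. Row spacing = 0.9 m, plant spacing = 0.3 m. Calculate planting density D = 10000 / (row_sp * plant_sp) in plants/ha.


D = 10000 / (row_sp * plant_sp)
  = 10000 / (0.9 * 0.3)
  = 10000 / 0.2700
  = 37037.04 plants/ha


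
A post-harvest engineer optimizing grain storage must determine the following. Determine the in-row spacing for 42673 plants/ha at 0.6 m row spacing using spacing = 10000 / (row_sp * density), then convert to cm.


spacing = 10000 / (row_sp * density)
        = 10000 / (0.6 * 42673)
        = 10000 / 25603.80
        = 0.39057 m = 39.06 cm


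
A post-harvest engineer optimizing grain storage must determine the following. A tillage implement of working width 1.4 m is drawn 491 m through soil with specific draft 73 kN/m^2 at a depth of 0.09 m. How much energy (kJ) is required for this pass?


E = k * d * w * L
  = 73 * 0.09 * 1.4 * 491
  = 4516.22 kJ


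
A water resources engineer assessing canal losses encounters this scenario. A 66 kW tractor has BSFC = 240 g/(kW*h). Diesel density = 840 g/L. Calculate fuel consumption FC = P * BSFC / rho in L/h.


FC = P * BSFC / rho_fuel
   = 66 * 240 / 840
   = 15840 / 840
   = 18.86 L/h


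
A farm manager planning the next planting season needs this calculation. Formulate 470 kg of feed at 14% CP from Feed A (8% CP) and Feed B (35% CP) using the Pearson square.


parts_A = CP_b - target = 35 - 14 = 21
parts_B = target - CP_a = 14 - 8 = 6
total_parts = 21 + 6 = 27
Feed A = 470 * 21 / 27 = 365.56 kg
Feed B = 470 * 6 / 27 = 104.44 kg

365.56 kg


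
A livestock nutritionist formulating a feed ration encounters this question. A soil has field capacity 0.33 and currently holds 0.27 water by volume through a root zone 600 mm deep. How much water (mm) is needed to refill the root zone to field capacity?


SMD = (FC - theta) * D
    = (0.33 - 0.27) * 600
    = 0.060 * 600
    = 36 mm


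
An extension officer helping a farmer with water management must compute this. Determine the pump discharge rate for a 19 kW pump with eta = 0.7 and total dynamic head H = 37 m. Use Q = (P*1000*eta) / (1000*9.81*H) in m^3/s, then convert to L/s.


Q = (P * 1000 * eta) / (rho * g * H)
  = (19 * 1000 * 0.7) / (1000 * 9.81 * 37)
  = 13300 / 362970
  = 0.03664 m^3/s = 36.64 L/s


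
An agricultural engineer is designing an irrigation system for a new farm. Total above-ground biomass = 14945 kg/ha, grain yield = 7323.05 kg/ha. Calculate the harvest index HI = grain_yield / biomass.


HI = grain_yield / biomass
   = 7323.05 / 14945
   = 0.49


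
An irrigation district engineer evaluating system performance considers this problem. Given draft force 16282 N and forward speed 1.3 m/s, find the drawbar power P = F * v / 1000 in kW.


P = F * v / 1000
  = 16282 * 1.3 / 1000
  = 21166.60 / 1000
  = 21.17 kW


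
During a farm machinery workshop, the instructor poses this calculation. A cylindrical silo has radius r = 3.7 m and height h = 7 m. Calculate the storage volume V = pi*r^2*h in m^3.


V = pi * r^2 * h
  = pi * 3.7^2 * 7
  = pi * 13.69 * 7
  = 301.06 m^3


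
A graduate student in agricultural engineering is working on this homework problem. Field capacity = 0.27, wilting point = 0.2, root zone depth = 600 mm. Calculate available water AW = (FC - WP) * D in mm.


AW = (FC - WP) * D
   = (0.27 - 0.2) * 600
   = 0.07 * 600
   = 42 mm


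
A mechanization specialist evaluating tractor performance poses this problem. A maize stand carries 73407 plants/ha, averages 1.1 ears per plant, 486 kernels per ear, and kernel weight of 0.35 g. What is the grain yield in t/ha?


Y = density * ears * kernels * kw
  = 73407 * 1.1 * 486 * 0.35 g/ha
  = 13735183.77 g/ha
  = 13735.18 kg/ha = 13.74 t/ha


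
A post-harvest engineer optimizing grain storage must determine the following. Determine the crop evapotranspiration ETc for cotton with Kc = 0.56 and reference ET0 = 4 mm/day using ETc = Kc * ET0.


ETc = Kc * ET0
    = 0.56 * 4
    = 2.24 mm/day


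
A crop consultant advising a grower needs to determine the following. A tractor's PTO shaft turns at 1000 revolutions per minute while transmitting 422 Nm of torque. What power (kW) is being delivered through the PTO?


P = 2*pi*n*T / 60000
  = 2*pi * 1000 * 422 / 60000
  = 2651504.20 / 60000
  = 44.19 kW


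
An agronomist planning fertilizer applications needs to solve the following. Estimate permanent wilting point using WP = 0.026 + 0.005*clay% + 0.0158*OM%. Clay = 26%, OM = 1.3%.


WP = 0.026 + 0.005*26 + 0.0158*1.3
   = 0.026 + 0.1300 + 0.0205
   = 0.1765


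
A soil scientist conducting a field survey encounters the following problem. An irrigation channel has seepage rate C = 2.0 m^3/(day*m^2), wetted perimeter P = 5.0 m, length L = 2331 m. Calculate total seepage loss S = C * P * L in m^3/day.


S = C * P * L
  = 2.0 * 5.0 * 2331
  = 23310 m^3/day


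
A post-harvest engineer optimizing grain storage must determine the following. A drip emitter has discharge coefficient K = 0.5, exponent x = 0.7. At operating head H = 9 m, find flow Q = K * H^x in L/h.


Q = K * H^x
  = 0.5 * 9^0.7
  = 0.5 * 4.6555
  = 2.33 L/h


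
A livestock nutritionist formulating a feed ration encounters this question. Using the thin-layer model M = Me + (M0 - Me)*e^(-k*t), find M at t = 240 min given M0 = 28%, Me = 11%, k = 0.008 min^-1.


M = Me + (M0 - Me) * e^(-k*t)
  = 11 + (28 - 11) * e^(-0.008*240)
  = 11 + 17 * e^(-1.920)
  = 11 + 17 * 0.14661
  = 11 + 2.4923
  = 13.49%


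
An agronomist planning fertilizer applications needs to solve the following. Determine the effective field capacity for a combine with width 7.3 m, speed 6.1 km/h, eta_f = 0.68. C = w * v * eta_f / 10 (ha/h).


C = w * v * eta_f / 10
  = 7.3 * 6.1 * 0.68 / 10
  = 30.28 / 10
  = 3.03 ha/h


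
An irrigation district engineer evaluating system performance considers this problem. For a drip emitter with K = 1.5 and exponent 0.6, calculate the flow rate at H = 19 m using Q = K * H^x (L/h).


Q = K * H^x
  = 1.5 * 19^0.6
  = 1.5 * 5.8513
  = 8.78 L/h


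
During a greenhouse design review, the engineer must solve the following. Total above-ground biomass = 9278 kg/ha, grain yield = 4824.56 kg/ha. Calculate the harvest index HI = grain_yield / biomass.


HI = grain_yield / biomass
   = 4824.56 / 9278
   = 0.52


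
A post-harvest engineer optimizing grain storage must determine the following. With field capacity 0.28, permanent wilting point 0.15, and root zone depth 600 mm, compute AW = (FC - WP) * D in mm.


AW = (FC - WP) * D
   = (0.28 - 0.15) * 600
   = 0.13 * 600
   = 78 mm


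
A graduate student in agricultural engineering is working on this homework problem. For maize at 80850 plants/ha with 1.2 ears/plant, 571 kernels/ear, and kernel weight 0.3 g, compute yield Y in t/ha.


Y = density * ears * kernels * kw
  = 80850 * 1.2 * 571 * 0.3 g/ha
  = 16619526 g/ha
  = 16619.53 kg/ha = 16.62 t/ha


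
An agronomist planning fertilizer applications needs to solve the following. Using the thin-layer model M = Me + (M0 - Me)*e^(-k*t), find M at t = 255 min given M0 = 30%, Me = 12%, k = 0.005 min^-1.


M = Me + (M0 - Me) * e^(-k*t)
  = 12 + (30 - 12) * e^(-0.005*255)
  = 12 + 18 * e^(-1.275)
  = 12 + 18 * 0.27943
  = 12 + 5.0298
  = 17.03%


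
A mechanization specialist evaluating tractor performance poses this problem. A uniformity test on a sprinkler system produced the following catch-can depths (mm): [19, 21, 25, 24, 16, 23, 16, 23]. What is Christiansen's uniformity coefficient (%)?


xbar = 167 / 8 = 20.875
sum|xi - xbar| = 23.250
CU = 100 * (1 - 23.250 / (8 * 20.875))
   = 100 * (1 - 0.1392)
   = 86.08%


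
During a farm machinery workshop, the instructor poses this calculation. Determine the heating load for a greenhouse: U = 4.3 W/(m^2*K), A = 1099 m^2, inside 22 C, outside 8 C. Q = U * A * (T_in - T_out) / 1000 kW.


dT = 22 - (8) = 14 K
Q = U * A * dT
  = 4.3 * 1099 * 14
  = 66159.80 W = 66.16 kW


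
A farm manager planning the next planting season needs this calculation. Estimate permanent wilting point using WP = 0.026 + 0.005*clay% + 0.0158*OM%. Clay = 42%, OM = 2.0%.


WP = 0.026 + 0.005*42 + 0.0158*2.0
   = 0.026 + 0.2100 + 0.0316
   = 0.2676


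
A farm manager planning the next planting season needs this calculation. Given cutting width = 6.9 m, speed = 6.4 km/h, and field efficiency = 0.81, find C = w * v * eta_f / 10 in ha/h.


C = w * v * eta_f / 10
  = 6.9 * 6.4 * 0.81 / 10
  = 35.77 / 10
  = 3.58 ha/h


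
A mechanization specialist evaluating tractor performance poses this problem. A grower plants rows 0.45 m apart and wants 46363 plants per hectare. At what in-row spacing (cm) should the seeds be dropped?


spacing = 10000 / (row_sp * density)
        = 10000 / (0.45 * 46363)
        = 10000 / 20863.35
        = 0.47931 m = 47.93 cm


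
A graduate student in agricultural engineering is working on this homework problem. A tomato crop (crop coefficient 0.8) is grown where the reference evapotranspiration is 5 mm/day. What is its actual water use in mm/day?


ETc = Kc * ET0
    = 0.8 * 5
    = 4 mm/day


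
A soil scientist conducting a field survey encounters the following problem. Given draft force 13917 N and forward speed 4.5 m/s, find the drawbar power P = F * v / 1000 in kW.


P = F * v / 1000
  = 13917 * 4.5 / 1000
  = 62626.50 / 1000
  = 62.63 kW


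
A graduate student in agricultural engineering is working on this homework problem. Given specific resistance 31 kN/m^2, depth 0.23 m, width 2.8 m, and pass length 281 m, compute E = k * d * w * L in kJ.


E = k * d * w * L
  = 31 * 0.23 * 2.8 * 281
  = 5609.88 kJ


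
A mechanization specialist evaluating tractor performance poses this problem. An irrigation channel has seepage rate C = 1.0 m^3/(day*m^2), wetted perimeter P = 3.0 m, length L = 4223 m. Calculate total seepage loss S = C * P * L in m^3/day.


S = C * P * L
  = 1.0 * 3.0 * 4223
  = 12669 m^3/day


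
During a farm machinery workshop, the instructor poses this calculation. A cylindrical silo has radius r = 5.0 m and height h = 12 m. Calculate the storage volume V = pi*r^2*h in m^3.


V = pi * r^2 * h
  = pi * 5.0^2 * 12
  = pi * 25 * 12
  = 942.48 m^3


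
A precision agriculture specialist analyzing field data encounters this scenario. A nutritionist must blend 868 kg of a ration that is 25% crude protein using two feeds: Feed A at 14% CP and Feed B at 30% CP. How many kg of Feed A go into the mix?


parts_A = CP_b - target = 30 - 25 = 5
parts_B = target - CP_a = 25 - 14 = 11
total_parts = 5 + 11 = 16
Feed A = 868 * 5 / 16 = 271.25 kg
Feed B = 868 * 11 / 16 = 596.75 kg

271.25 kg


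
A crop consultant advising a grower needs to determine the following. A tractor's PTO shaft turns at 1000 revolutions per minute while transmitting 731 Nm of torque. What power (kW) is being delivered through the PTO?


P = 2*pi*n*T / 60000
  = 2*pi * 1000 * 731 / 60000
  = 4593008.46 / 60000
  = 76.55 kW


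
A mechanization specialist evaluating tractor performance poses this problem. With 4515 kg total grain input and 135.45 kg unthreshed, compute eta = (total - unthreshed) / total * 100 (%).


eta = (total - unthreshed) / total * 100
    = (4515 - 135.45) / 4515 * 100
    = 4379.55 / 4515 * 100
    = 97%


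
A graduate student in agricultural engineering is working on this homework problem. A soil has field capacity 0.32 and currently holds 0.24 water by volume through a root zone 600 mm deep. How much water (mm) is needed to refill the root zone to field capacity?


SMD = (FC - theta) * D
    = (0.32 - 0.24) * 600
    = 0.080 * 600
    = 48 mm


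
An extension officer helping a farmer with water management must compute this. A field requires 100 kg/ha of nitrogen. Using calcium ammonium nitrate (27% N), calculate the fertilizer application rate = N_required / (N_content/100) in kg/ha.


Rate = N_required / (N_content / 100)
     = 100 / (27 / 100)
     = 100 / 0.27
     = 370.37 kg/ha


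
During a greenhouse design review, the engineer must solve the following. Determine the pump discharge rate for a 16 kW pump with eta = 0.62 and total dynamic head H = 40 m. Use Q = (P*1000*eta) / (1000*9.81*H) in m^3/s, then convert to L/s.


Q = (P * 1000 * eta) / (rho * g * H)
  = (16 * 1000 * 0.62) / (1000 * 9.81 * 40)
  = 9920 / 392400
  = 0.02528 m^3/s = 25.28 L/s


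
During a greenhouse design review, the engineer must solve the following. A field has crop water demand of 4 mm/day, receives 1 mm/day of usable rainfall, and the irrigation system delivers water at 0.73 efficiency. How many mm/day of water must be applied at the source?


IWR = (ETc - Pe) / Ea
    = (4 - 1) / 0.73
    = 3 / 0.73
    = 4.11 mm/day


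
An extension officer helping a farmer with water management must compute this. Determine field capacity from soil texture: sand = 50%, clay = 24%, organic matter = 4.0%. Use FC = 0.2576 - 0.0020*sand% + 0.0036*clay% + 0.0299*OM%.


FC = 0.2576 - 0.0020*50 + 0.0036*24 + 0.0299*4.0
   = 0.2576 - 0.1000 + 0.0864 + 0.1196
   = 0.3636


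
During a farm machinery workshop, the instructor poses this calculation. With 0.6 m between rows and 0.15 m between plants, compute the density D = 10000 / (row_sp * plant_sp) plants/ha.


D = 10000 / (row_sp * plant_sp)
  = 10000 / (0.6 * 0.15)
  = 10000 / 0.0900
  = 111111.11 plants/ha


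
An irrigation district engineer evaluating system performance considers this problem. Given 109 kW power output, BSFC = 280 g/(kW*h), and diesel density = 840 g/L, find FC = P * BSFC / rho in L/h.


FC = P * BSFC / rho_fuel
   = 109 * 280 / 840
   = 30520 / 840
   = 36.33 L/h


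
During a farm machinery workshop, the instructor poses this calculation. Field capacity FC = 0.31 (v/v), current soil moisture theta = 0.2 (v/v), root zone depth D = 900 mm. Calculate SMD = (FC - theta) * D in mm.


SMD = (FC - theta) * D
    = (0.31 - 0.2) * 900
    = 0.110 * 900
    = 99 mm


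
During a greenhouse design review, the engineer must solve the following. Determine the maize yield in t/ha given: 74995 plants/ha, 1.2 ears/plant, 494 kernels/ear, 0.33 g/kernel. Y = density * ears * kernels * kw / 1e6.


Y = density * ears * kernels * kw
  = 74995 * 1.2 * 494 * 0.33 g/ha
  = 14670821.88 g/ha
  = 14670.82 kg/ha = 14.67 t/ha


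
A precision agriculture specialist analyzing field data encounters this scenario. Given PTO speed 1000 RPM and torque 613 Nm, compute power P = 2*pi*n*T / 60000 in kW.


P = 2*pi*n*T / 60000
  = 2*pi * 1000 * 613 / 60000
  = 3851592.59 / 60000
  = 64.19 kW


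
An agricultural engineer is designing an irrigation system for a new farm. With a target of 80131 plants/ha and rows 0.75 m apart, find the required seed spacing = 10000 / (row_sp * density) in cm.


spacing = 10000 / (row_sp * density)
        = 10000 / (0.75 * 80131)
        = 10000 / 60098.25
        = 0.16639 m = 16.64 cm


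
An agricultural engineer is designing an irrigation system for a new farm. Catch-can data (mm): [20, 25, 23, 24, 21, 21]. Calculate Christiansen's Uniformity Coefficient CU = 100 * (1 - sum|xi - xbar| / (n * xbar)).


xbar = 134 / 6 = 22.333
sum|xi - xbar| = 10
CU = 100 * (1 - 10 / (6 * 22.333))
   = 100 * (1 - 0.0746)
   = 92.54%


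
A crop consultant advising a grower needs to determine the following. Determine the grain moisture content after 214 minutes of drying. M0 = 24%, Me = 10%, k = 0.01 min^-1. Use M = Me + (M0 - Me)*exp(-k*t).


M = Me + (M0 - Me) * e^(-k*t)
  = 10 + (24 - 10) * e^(-0.01*214)
  = 10 + 14 * e^(-2.140)
  = 10 + 14 * 0.11765
  = 10 + 1.6472
  = 11.65%


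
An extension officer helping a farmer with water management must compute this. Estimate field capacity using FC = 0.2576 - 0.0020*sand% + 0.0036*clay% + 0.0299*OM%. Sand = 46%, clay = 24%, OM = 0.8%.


FC = 0.2576 - 0.0020*46 + 0.0036*24 + 0.0299*0.8
   = 0.2576 - 0.0920 + 0.0864 + 0.0239
   = 0.2759


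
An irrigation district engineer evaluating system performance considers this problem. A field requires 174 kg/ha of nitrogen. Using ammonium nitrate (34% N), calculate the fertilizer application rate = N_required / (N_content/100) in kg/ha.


Rate = N_required / (N_content / 100)
     = 174 / (34 / 100)
     = 174 / 0.34
     = 511.76 kg/ha


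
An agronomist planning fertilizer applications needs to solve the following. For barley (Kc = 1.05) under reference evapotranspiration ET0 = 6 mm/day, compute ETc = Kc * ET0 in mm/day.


ETc = Kc * ET0
    = 1.05 * 6
    = 6.30 mm/day


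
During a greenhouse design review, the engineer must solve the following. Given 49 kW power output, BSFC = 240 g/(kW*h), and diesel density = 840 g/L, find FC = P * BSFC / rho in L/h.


FC = P * BSFC / rho_fuel
   = 49 * 240 / 840
   = 11760 / 840
   = 14 L/h


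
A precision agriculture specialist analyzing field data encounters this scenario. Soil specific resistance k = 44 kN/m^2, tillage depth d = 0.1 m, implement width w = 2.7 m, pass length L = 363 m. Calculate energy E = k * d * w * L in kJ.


E = k * d * w * L
  = 44 * 0.1 * 2.7 * 363
  = 4312.44 kJ


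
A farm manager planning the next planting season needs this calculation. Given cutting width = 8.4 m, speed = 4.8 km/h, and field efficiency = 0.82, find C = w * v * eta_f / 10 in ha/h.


C = w * v * eta_f / 10
  = 8.4 * 4.8 * 0.82 / 10
  = 33.06 / 10
  = 3.31 ha/h


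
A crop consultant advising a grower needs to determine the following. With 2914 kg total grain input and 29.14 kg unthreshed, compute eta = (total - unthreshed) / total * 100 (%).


eta = (total - unthreshed) / total * 100
    = (2914 - 29.14) / 2914 * 100
    = 2884.86 / 2914 * 100
    = 99%


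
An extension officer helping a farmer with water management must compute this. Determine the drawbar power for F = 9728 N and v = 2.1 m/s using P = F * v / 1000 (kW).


P = F * v / 1000
  = 9728 * 2.1 / 1000
  = 20428.80 / 1000
  = 20.43 kW


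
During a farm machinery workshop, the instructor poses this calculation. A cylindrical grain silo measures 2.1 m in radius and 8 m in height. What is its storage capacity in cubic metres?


V = pi * r^2 * h
  = pi * 2.1^2 * 8
  = pi * 4.41 * 8
  = 110.84 m^3


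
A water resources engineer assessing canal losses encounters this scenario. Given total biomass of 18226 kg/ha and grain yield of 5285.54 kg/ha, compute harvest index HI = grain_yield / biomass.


HI = grain_yield / biomass
   = 5285.54 / 18226
   = 0.29


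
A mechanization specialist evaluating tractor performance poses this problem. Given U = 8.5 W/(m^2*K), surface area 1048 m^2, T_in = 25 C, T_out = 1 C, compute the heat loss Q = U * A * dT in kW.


dT = 25 - (1) = 24 K
Q = U * A * dT
  = 8.5 * 1048 * 24
  = 213792 W = 213.79 kW


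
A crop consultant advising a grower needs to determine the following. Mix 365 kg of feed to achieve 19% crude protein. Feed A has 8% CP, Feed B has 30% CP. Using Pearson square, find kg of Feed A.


parts_A = CP_b - target = 30 - 19 = 11
parts_B = target - CP_a = 19 - 8 = 11
total_parts = 11 + 11 = 22
Feed A = 365 * 11 / 22 = 182.50 kg
Feed B = 365 * 11 / 22 = 182.50 kg


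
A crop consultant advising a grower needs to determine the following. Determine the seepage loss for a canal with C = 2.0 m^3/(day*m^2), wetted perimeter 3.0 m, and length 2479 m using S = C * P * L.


S = C * P * L
  = 2.0 * 3.0 * 2479
  = 14874 m^3/day


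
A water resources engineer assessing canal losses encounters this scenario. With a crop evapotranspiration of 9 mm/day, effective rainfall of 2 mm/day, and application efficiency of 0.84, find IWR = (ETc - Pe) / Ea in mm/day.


IWR = (ETc - Pe) / Ea
    = (9 - 2) / 0.84
    = 7 / 0.84
    = 8.33 mm/day


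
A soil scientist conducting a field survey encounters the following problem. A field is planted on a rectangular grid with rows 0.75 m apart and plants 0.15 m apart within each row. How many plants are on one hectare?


D = 10000 / (row_sp * plant_sp)
  = 10000 / (0.75 * 0.15)
  = 10000 / 0.1125
  = 88888.89 plants/ha


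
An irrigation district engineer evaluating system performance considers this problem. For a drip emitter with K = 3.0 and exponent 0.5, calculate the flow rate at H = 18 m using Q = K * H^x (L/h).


Q = K * H^x
  = 3.0 * 18^0.5
  = 3.0 * 4.2426
  = 12.73 L/h


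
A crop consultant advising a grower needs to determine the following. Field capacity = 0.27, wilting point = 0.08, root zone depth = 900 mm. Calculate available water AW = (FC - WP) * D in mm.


AW = (FC - WP) * D
   = (0.27 - 0.08) * 900
   = 0.19 * 900
   = 171 mm


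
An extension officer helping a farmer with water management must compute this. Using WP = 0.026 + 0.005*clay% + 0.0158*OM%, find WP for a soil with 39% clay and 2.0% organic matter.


WP = 0.026 + 0.005*39 + 0.0158*2.0
   = 0.026 + 0.1950 + 0.0316
   = 0.2526


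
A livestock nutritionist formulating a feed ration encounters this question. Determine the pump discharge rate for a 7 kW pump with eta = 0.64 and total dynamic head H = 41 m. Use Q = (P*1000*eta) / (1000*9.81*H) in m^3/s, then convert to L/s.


Q = (P * 1000 * eta) / (rho * g * H)
  = (7 * 1000 * 0.64) / (1000 * 9.81 * 41)
  = 4480 / 402210
  = 0.01114 m^3/s = 11.14 L/s


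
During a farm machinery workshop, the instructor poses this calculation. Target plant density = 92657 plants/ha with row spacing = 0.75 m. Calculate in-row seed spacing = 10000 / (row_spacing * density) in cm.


spacing = 10000 / (row_sp * density)
        = 10000 / (0.75 * 92657)
        = 10000 / 69492.75
        = 0.14390 m = 14.39 cm


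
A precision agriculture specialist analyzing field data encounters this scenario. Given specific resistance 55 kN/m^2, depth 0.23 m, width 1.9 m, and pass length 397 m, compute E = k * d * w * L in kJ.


E = k * d * w * L
  = 55 * 0.23 * 1.9 * 397
  = 9541.90 kJ


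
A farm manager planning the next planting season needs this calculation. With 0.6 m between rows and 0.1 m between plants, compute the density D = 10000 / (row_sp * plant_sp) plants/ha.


D = 10000 / (row_sp * plant_sp)
  = 10000 / (0.6 * 0.1)
  = 10000 / 0.0600
  = 166666.67 plants/ha


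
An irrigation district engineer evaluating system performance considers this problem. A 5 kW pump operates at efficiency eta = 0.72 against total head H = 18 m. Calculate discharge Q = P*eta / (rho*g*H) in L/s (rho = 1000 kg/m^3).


Q = (P * 1000 * eta) / (rho * g * H)
  = (5 * 1000 * 0.72) / (1000 * 9.81 * 18)
  = 3600 / 176580
  = 0.02039 m^3/s = 20.39 L/s


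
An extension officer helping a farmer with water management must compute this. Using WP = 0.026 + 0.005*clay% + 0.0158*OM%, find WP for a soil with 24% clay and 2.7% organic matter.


WP = 0.026 + 0.005*24 + 0.0158*2.7
   = 0.026 + 0.1200 + 0.0427
   = 0.1887


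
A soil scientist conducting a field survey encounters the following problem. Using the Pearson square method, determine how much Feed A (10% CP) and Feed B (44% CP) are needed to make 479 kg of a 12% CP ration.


parts_A = CP_b - target = 44 - 12 = 32
parts_B = target - CP_a = 12 - 10 = 2
total_parts = 32 + 2 = 34
Feed A = 479 * 32 / 34 = 450.82 kg
Feed B = 479 * 2 / 34 = 28.18 kg

450.82 kg


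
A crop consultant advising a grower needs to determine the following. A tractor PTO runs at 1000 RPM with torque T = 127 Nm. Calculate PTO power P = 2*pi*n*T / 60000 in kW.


P = 2*pi*n*T / 60000
  = 2*pi * 1000 * 127 / 60000
  = 797964.53 / 60000
  = 13.30 kW


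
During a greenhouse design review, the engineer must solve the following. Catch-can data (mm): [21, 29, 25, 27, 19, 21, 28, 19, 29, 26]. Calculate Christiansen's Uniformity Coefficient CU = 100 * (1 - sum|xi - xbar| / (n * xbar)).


xbar = 244 / 10 = 24.400
sum|xi - xbar| = 35.200
CU = 100 * (1 - 35.200 / (10 * 24.400))
   = 100 * (1 - 0.1443)
   = 85.57%


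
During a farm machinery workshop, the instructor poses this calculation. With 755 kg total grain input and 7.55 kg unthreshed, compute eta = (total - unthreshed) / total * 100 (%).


eta = (total - unthreshed) / total * 100
    = (755 - 7.55) / 755 * 100
    = 747.45 / 755 * 100
    = 99%


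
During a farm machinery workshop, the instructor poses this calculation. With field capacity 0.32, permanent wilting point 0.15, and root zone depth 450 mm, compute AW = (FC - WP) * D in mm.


AW = (FC - WP) * D
   = (0.32 - 0.15) * 450
   = 0.17 * 450
   = 76.50 mm


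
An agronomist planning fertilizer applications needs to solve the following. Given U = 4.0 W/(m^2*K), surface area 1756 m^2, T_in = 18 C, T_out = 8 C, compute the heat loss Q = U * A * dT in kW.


dT = 18 - (8) = 10 K
Q = U * A * dT
  = 4.0 * 1756 * 10
  = 70240 W = 70.24 kW


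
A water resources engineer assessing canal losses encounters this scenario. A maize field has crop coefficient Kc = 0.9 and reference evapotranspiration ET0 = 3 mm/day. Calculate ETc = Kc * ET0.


ETc = Kc * ET0
    = 0.9 * 3
    = 2.70 mm/day


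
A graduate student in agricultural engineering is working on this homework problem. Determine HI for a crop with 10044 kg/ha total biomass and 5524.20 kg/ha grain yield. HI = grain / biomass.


HI = grain_yield / biomass
   = 5524.20 / 10044
   = 0.55


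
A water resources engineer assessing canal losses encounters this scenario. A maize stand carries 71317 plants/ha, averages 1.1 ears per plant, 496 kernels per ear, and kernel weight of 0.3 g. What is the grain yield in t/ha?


Y = density * ears * kernels * kw
  = 71317 * 1.1 * 496 * 0.3 g/ha
  = 11673166.56 g/ha
  = 11673.17 kg/ha = 11.67 t/ha


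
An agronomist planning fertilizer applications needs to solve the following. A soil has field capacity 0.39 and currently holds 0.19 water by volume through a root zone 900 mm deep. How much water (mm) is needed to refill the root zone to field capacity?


SMD = (FC - theta) * D
    = (0.39 - 0.19) * 900
    = 0.200 * 900
    = 180 mm


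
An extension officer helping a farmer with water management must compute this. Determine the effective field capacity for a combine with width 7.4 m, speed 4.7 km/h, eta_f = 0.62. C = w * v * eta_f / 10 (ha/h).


C = w * v * eta_f / 10
  = 7.4 * 4.7 * 0.62 / 10
  = 21.56 / 10
  = 2.16 ha/h


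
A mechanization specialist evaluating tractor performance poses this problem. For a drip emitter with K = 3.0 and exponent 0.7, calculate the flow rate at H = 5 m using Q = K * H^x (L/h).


Q = K * H^x
  = 3.0 * 5^0.7
  = 3.0 * 3.0852
  = 9.26 L/h


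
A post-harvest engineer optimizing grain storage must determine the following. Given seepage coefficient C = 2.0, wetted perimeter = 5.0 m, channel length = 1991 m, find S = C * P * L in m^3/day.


S = C * P * L
  = 2.0 * 5.0 * 1991
  = 19910 m^3/day


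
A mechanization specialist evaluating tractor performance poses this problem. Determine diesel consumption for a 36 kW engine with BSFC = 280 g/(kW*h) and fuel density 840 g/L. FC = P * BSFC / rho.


FC = P * BSFC / rho_fuel
   = 36 * 280 / 840
   = 10080 / 840
   = 12 L/h


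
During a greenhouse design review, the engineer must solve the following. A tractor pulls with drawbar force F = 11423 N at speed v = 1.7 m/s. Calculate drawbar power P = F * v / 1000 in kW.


P = F * v / 1000
  = 11423 * 1.7 / 1000
  = 19419.10 / 1000
  = 19.42 kW


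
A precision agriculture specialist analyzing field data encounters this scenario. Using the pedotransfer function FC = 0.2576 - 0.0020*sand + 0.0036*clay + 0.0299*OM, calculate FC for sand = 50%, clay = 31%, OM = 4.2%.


FC = 0.2576 - 0.0020*50 + 0.0036*31 + 0.0299*4.2
   = 0.2576 - 0.1000 + 0.1116 + 0.1256
   = 0.3948


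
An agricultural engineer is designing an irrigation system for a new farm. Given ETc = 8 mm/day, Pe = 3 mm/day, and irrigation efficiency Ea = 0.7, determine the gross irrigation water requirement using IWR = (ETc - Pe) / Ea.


IWR = (ETc - Pe) / Ea
    = (8 - 3) / 0.7
    = 5 / 0.7
    = 7.14 mm/day


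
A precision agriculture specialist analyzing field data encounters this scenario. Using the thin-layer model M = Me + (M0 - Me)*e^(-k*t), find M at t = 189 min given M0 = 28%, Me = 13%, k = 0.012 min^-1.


M = Me + (M0 - Me) * e^(-k*t)
  = 13 + (28 - 13) * e^(-0.012*189)
  = 13 + 15 * e^(-2.268)
  = 13 + 15 * 0.10352
  = 13 + 1.5528
  = 14.55%


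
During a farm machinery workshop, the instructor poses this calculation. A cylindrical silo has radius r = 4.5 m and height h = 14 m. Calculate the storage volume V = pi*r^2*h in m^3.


V = pi * r^2 * h
  = pi * 4.5^2 * 14
  = pi * 20.25 * 14
  = 890.64 m^3


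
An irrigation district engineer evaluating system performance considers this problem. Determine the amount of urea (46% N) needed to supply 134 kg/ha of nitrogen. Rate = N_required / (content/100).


Rate = N_required / (N_content / 100)
     = 134 / (46 / 100)
     = 134 / 0.46
     = 291.30 kg/ha


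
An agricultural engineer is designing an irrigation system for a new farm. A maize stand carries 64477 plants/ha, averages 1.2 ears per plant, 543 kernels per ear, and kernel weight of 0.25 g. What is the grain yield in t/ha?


Y = density * ears * kernels * kw
  = 64477 * 1.2 * 543 * 0.25 g/ha
  = 10503303.30 g/ha
  = 10503.30 kg/ha = 10.50 t/ha


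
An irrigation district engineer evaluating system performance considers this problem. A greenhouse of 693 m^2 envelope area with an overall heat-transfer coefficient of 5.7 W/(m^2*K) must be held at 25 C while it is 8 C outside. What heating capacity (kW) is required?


dT = 25 - (8) = 17 K
Q = U * A * dT
  = 5.7 * 693 * 17
  = 67151.70 W = 67.15 kW


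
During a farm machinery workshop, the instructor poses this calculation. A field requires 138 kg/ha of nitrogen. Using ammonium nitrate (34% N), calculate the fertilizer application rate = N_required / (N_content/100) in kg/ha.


Rate = N_required / (N_content / 100)
     = 138 / (34 / 100)
     = 138 / 0.34
     = 405.88 kg/ha


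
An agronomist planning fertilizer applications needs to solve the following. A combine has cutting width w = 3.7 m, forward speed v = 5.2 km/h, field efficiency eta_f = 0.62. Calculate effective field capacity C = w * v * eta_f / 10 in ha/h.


C = w * v * eta_f / 10
  = 3.7 * 5.2 * 0.62 / 10
  = 11.93 / 10
  = 1.19 ha/h


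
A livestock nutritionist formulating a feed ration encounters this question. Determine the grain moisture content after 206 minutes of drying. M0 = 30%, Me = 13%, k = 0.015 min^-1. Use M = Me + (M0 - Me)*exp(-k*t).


M = Me + (M0 - Me) * e^(-k*t)
  = 13 + (30 - 13) * e^(-0.015*206)
  = 13 + 17 * e^(-3.090)
  = 13 + 17 * 0.04550
  = 13 + 0.7735
  = 13.77%


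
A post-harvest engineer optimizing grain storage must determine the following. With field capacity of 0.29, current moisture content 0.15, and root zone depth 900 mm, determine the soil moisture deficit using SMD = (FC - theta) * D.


SMD = (FC - theta) * D
    = (0.29 - 0.15) * 900
    = 0.140 * 900
    = 126 mm


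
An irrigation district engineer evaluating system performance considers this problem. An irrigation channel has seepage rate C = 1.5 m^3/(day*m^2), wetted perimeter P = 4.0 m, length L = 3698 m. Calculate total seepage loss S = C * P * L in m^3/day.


S = C * P * L
  = 1.5 * 4.0 * 3698
  = 22188 m^3/day


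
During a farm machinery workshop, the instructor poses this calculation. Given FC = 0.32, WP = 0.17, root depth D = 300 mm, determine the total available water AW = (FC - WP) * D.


AW = (FC - WP) * D
   = (0.32 - 0.17) * 300
   = 0.15 * 300
   = 45 mm


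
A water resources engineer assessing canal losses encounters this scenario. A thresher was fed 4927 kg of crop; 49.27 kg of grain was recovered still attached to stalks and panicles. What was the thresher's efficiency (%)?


eta = (total - unthreshed) / total * 100
    = (4927 - 49.27) / 4927 * 100
    = 4877.73 / 4927 * 100
    = 99%


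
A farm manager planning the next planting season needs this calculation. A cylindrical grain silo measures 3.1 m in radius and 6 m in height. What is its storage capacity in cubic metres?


V = pi * r^2 * h
  = pi * 3.1^2 * 6
  = pi * 9.61 * 6
  = 181.14 m^3


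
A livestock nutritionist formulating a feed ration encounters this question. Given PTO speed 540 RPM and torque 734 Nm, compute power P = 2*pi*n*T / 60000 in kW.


P = 2*pi*n*T / 60000
  = 2*pi * 540 * 734 / 60000
  = 2490403.33 / 60000
  = 41.51 kW


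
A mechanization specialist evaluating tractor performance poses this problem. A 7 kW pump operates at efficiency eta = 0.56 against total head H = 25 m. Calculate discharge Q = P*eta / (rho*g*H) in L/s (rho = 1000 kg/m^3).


Q = (P * 1000 * eta) / (rho * g * H)
  = (7 * 1000 * 0.56) / (1000 * 9.81 * 25)
  = 3920 / 245250
  = 0.01598 m^3/s = 15.98 L/s


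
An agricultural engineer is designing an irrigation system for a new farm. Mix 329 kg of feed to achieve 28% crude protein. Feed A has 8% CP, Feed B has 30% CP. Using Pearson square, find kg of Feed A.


parts_A = CP_b - target = 30 - 28 = 2
parts_B = target - CP_a = 28 - 8 = 20
total_parts = 2 + 20 = 22
Feed A = 329 * 2 / 22 = 29.91 kg
Feed B = 329 * 20 / 22 = 299.09 kg

29.91 kg


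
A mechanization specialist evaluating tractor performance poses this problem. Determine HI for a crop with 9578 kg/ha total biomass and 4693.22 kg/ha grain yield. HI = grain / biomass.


HI = grain_yield / biomass
   = 4693.22 / 9578
   = 0.49


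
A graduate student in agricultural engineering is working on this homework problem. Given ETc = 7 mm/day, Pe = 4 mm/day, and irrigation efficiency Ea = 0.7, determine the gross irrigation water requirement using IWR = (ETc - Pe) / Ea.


IWR = (ETc - Pe) / Ea
    = (7 - 4) / 0.7
    = 3 / 0.7
    = 4.29 mm/day


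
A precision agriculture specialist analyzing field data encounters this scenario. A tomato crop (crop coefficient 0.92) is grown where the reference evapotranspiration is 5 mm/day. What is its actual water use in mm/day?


ETc = Kc * ET0
    = 0.92 * 5
    = 4.60 mm/day


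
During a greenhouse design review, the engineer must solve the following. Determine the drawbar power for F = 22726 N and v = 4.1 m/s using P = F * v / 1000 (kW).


P = F * v / 1000
  = 22726 * 4.1 / 1000
  = 93176.60 / 1000
  = 93.18 kW


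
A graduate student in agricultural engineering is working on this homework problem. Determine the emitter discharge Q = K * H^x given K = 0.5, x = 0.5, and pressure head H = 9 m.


Q = K * H^x
  = 0.5 * 9^0.5
  = 0.5 * 3
  = 1.50 L/h


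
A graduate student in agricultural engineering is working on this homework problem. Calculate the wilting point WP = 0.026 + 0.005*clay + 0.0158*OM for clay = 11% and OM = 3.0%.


WP = 0.026 + 0.005*11 + 0.0158*3.0
   = 0.026 + 0.0550 + 0.0474
   = 0.1284


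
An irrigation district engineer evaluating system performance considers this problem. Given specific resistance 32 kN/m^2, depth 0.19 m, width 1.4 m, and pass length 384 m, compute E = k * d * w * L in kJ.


E = k * d * w * L
  = 32 * 0.19 * 1.4 * 384
  = 3268.61 kJ


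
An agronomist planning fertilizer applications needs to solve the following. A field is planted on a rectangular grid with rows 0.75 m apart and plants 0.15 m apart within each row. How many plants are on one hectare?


D = 10000 / (row_sp * plant_sp)
  = 10000 / (0.75 * 0.15)
  = 10000 / 0.1125
  = 88888.89 plants/ha


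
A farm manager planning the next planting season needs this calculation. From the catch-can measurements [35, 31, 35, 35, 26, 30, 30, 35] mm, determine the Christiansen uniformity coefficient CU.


xbar = 257 / 8 = 32.125
sum|xi - xbar| = 23
CU = 100 * (1 - 23 / (8 * 32.125))
   = 100 * (1 - 0.0895)
   = 91.05%


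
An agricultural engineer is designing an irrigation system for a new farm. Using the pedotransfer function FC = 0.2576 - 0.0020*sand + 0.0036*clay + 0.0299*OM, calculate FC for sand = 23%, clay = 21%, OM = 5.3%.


FC = 0.2576 - 0.0020*23 + 0.0036*21 + 0.0299*5.3
   = 0.2576 - 0.0460 + 0.0756 + 0.1585
   = 0.4457


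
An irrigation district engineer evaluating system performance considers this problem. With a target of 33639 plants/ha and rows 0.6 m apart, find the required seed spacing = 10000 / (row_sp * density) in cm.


spacing = 10000 / (row_sp * density)
        = 10000 / (0.6 * 33639)
        = 10000 / 20183.40
        = 0.49546 m = 49.55 cm


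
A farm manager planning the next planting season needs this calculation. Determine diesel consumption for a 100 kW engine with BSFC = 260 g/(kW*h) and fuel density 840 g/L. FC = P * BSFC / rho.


FC = P * BSFC / rho_fuel
   = 100 * 260 / 840
   = 26000 / 840
   = 30.95 L/h


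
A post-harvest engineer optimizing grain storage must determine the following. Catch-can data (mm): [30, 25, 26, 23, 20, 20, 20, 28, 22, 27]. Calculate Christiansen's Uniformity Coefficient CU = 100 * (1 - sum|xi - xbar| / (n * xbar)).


xbar = 241 / 10 = 24.100
sum|xi - xbar| = 31
CU = 100 * (1 - 31 / (10 * 24.100))
   = 100 * (1 - 0.1286)
   = 87.14%


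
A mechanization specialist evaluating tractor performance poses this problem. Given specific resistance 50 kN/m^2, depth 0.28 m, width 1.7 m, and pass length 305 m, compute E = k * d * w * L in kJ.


E = k * d * w * L
  = 50 * 0.28 * 1.7 * 305
  = 7259 kJ


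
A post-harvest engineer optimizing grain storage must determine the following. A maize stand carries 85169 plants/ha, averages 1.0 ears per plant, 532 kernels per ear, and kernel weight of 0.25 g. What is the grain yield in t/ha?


Y = density * ears * kernels * kw
  = 85169 * 1.0 * 532 * 0.25 g/ha
  = 11327477 g/ha
  = 11327.48 kg/ha = 11.33 t/ha


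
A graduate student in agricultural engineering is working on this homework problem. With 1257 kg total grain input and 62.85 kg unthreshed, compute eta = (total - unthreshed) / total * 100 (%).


eta = (total - unthreshed) / total * 100
    = (1257 - 62.85) / 1257 * 100
    = 1194.15 / 1257 * 100
    = 95%


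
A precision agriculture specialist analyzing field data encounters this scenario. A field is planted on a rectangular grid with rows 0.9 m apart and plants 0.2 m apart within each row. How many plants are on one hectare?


D = 10000 / (row_sp * plant_sp)
  = 10000 / (0.9 * 0.2)
  = 10000 / 0.1800
  = 55555.56 plants/ha


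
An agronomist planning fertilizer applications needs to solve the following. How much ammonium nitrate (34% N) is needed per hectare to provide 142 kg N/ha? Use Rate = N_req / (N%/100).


Rate = N_required / (N_content / 100)
     = 142 / (34 / 100)
     = 142 / 0.34
     = 417.65 kg/ha


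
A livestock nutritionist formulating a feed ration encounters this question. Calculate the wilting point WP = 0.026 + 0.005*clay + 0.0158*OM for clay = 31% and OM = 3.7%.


WP = 0.026 + 0.005*31 + 0.0158*3.7
   = 0.026 + 0.1550 + 0.0585
   = 0.2395


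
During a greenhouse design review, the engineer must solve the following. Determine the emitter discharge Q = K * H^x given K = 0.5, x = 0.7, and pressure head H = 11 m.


Q = K * H^x
  = 0.5 * 11^0.7
  = 0.5 * 5.3577
  = 2.68 L/h


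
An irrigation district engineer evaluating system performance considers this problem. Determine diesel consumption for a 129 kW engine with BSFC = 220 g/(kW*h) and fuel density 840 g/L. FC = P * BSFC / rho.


FC = P * BSFC / rho_fuel
   = 129 * 220 / 840
   = 28380 / 840
   = 33.79 L/h
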